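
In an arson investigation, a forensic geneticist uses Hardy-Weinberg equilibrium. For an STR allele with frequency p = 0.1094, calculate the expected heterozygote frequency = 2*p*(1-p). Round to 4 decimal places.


Hardy-Weinberg heterozygote frequency:
q = 1 - p = 1 - 0.1094 = 0.8906
2pq = 2 * 0.1094 * 0.8906 = 0.1949

0.1949


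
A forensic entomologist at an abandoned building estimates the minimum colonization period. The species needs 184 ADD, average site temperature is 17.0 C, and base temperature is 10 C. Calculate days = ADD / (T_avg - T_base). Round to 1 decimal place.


Insect development time:
Effective temperature = avg_temp - T_base = 17.0 - 10 = 7.0 C
Days = ADD / effective_temp = 184 / 7.0 = 26.3 days

26.3


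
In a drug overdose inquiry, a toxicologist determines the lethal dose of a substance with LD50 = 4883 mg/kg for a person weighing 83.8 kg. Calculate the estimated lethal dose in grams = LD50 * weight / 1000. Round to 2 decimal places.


Lethal dose calculation:
Lethal dose = LD50 * body_weight / 1000
= 4883 * 83.8 / 1000
= 409195.4 / 1000
= 409.20 g

409.20


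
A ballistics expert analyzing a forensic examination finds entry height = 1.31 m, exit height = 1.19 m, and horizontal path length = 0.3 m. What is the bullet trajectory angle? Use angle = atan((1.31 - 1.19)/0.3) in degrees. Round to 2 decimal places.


Bullet trajectory angle:
Height difference = 1.31 - 1.19 = 0.12 m
angle = atan(0.12 / 0.3)
angle = atan(0.4)
angle = 21.80 degrees

21.80


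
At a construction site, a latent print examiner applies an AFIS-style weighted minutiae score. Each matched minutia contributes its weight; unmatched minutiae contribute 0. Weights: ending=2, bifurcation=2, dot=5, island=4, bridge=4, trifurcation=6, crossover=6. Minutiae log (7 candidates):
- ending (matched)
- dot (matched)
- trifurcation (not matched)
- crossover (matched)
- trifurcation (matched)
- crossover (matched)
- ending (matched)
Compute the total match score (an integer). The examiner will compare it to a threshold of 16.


Weighted minutiae match score:
  ending: matched, +2 (running total 2)
  dot: matched, +5 (running total 7)
  trifurcation: not matched, +0
  crossover: matched, +6 (running total 13)
  trifurcation: matched, +6 (running total 19)
  crossover: matched, +6 (running total 25)
  ending: matched, +2 (running total 27)
Total score = 27
Threshold = 16; verdict = identification

27


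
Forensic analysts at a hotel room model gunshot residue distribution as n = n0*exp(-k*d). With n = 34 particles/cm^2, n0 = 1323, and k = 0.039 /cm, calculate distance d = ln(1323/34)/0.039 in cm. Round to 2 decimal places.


GSR distance calculation:
n0/n = 1323 / 34 = 38.911765
ln(n0/n) = 3.661297
d = 3.661297 / 0.039 = 93.88 cm

93.88


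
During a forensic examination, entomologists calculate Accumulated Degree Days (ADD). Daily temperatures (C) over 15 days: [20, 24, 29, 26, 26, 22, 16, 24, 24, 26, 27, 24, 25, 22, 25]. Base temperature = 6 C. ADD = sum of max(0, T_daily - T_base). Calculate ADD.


Computing ADD day by day:
Day 1: max(0, 20 - 6) = 14
Day 2: max(0, 24 - 6) = 18
Day 3: max(0, 29 - 6) = 23
Day 4: max(0, 26 - 6) = 20
Day 5: max(0, 26 - 6) = 20
Day 6: max(0, 22 - 6) = 16
Day 7: max(0, 16 - 6) = 10
Day 8: max(0, 24 - 6) = 18
Day 9: max(0, 24 - 6) = 18
Day 10: max(0, 26 - 6) = 20
Day 11: max(0, 27 - 6) = 21
Day 12: max(0, 24 - 6) = 18
Day 13: max(0, 25 - 6) = 19
Day 14: max(0, 22 - 6) = 16
Day 15: max(0, 25 - 6) = 19
Total ADD = 270

270


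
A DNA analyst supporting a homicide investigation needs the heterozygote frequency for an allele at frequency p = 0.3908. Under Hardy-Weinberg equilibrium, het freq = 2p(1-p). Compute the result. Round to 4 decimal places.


Hardy-Weinberg heterozygote frequency:
q = 1 - p = 1 - 0.3908 = 0.6092
2pq = 2 * 0.3908 * 0.6092 = 0.4762

0.4762


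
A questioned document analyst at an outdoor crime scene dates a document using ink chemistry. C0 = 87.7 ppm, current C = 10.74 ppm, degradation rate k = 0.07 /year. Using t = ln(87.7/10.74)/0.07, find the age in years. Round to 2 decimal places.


Document age estimation:
C0/C = 87.7 / 10.74 = 8.165736
ln(C0/C) = 2.099947
t = 2.099947 / 0.07 = 30.00 years

30.00


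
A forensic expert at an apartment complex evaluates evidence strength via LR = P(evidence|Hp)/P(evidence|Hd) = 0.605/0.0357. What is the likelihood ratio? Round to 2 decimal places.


Likelihood ratio calculation:
LR = P(E|Hp) / P(E|Hd)
LR = 0.605 / 0.0357
LR = 16.95

16.95


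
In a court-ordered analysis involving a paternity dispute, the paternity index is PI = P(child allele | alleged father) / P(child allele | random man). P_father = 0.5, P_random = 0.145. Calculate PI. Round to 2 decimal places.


Paternity Index calculation:
PI = P(allele|father) / P(allele|random)
PI = 0.5 / 0.145
PI = 3.45

3.45


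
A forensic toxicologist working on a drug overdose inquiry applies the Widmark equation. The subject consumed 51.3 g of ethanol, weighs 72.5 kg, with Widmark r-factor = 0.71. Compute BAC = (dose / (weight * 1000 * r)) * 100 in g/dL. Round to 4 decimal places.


Applying the Widmark formula:
BAC = (dose_g / (body_wt * 1000 * r)) * 100
Denominator = 72.5 * 1000 * 0.71 = 51475
BAC = (51.3 / 51475) * 100
BAC = 0.0997 g/dL

0.0997


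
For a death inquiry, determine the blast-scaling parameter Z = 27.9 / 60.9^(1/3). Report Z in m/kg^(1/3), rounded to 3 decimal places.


Scaled distance calculation:
W^(1/3) = 60.9^(1/3) = 3.934345
Z = R / W^(1/3) = 27.9 / 3.934345
Z = 7.091 m/kg^(1/3)

7.091


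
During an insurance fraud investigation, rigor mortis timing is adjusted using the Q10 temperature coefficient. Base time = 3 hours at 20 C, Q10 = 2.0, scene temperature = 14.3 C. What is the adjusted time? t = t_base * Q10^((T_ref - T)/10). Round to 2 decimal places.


Rigor mortis time adjustment:
Exponent = (T_ref - T_actual) / 10 = (20 - 14.3) / 10 = 0.57
Q10 factor = 2.0^0.57 = 1.48452
t_adjusted = 3 * 1.48452 = 4.45 hours

4.45


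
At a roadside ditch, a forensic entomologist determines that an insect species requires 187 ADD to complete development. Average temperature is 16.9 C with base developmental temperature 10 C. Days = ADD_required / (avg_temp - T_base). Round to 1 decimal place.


Insect development time:
Effective temperature = avg_temp - T_base = 16.9 - 10 = 6.9 C
Days = ADD / effective_temp = 187 / 6.9 = 27.1 days

27.1


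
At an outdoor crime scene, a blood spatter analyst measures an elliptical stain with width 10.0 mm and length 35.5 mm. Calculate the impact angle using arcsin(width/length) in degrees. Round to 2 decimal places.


Blood spatter impact angle calculation:
width / length = 10.0 / 35.5 = 0.28169
angle = arcsin(0.28169)
angle = 16.36 degrees

16.36


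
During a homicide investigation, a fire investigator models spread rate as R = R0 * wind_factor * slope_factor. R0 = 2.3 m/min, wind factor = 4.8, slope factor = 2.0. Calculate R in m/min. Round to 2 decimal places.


Fire spread rate calculation:
R = R0 * wind_factor * slope_factor
= 2.3 * 4.8 * 2.0
= 11.04 * 2.0
= 22.08 m/min

22.08


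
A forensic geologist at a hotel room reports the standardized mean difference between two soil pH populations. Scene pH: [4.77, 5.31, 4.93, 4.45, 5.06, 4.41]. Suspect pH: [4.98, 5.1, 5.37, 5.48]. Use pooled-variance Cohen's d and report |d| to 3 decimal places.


Pooled-variance Cohen's d for soil pH comparison:
Scene mean = 28.93 / 6 = 4.821667
Suspect mean = 20.93 / 4 = 5.2325
Scene sample variance s_s^2 = 0.123457
Suspect sample variance s_c^2 = 0.053825
Pooled variance = ((n_s-1)*s_s^2 + (n_c-1)*s_c^2) / (n_s + n_c - 2) = 0.097345
Pooled SD = sqrt(0.097345) = 0.312002
Mean difference = -0.410833
|d| = |-0.410833| / 0.312002 = 1.317

1.317


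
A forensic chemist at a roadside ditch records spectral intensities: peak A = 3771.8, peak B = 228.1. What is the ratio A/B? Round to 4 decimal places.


Spectral peak ratio:
Peak A = 3771.8 counts
Peak B = 228.1 counts
Ratio = 3771.8 / 228.1 = 16.5357

16.5357


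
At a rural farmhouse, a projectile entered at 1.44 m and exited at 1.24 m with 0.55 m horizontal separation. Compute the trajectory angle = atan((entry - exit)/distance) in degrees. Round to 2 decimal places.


Bullet trajectory angle:
Height difference = 1.44 - 1.24 = 0.2 m
angle = atan(0.2 / 0.55)
angle = atan(0.363636)
angle = 19.98 degrees

19.98


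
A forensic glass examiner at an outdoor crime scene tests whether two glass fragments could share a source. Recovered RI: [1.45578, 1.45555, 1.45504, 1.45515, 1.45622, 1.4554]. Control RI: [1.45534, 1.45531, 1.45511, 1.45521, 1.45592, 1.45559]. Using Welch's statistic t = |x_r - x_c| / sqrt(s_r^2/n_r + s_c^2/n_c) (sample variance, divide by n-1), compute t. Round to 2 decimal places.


Welch's t-criterion for glass RI comparison:
Recovered mean = sum / n_r = 8.73314 / 6 = 1.4555233
Control mean = sum / n_c = 8.73248 / 6 = 1.4554133
Recovered sample variance s_r^2 = 1.88027e-07
Control sample variance s_c^2 = 8.74667e-08
Welch SE (unpooled) = sqrt(s_r^2/n_r + s_c^2/n_c) = sqrt(3.13378e-08 + 1.45778e-08) = sqrt(4.59156e-08) = 0.000214279
|mean_r - mean_c| = 0.00011
t = 0.00011 / 0.000214279 = 0.51

0.51


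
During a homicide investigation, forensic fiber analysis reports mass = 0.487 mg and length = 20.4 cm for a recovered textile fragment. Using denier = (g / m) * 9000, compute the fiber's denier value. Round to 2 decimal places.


Denier calculation:
Mass in grams = 0.487 mg / 1000 = 0.000487 g
Length in meters = 20.4 cm / 100 = 0.204 m
Linear density = mass / length = 0.000487 / 0.204 = 0.00238725 g/m
Denier = (g/m) * 9000 = 0.00238725 * 9000 = 21.49

21.49


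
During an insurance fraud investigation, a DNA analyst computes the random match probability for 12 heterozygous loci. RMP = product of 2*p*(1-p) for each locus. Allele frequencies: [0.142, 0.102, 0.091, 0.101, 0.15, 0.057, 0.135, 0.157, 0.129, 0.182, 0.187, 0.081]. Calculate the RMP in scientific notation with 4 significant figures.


Computing RMP for 12 loci:
Locus 1: 2 * 0.142 * 0.858 = 0.243672
Locus 2: 2 * 0.102 * 0.898 = 0.183192
Locus 3: 2 * 0.091 * 0.909 = 0.165438
Locus 4: 2 * 0.101 * 0.899 = 0.181598
Locus 5: 2 * 0.15 * 0.85 = 0.255
Locus 6: 2 * 0.057 * 0.943 = 0.107502
Locus 7: 2 * 0.135 * 0.865 = 0.23355
Locus 8: 2 * 0.157 * 0.843 = 0.264702
Locus 9: 2 * 0.129 * 0.871 = 0.224718
Locus 10: 2 * 0.182 * 0.818 = 0.297752
Locus 11: 2 * 0.187 * 0.813 = 0.304062
Locus 12: 2 * 0.081 * 0.919 = 0.148878
RMP = 6.884e-09

6.884e-09


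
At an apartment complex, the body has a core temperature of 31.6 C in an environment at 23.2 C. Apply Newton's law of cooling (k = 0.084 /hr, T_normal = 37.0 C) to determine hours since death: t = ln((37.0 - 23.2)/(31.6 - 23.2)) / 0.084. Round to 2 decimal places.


Using Newton's law of cooling:
t = ln((T_normal - T_ambient) / (T_body - T_ambient)) / k
T_normal - T_ambient = 13.8
T_body - T_ambient = 8.4
Ratio = 1.642857
ln(ratio) = 0.496437
t = 0.496437 / 0.084 = 5.91 hours

5.91


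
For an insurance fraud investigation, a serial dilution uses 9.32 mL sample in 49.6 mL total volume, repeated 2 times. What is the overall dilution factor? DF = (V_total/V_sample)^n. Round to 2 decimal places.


Dilution factor calculation:
Single dilution = V_total / V_sample = 49.6 / 9.32 ≈ 5.321888
Number of dilutions = 2
Total DF = (49.6 / 9.32)^2 (full precision, rounded at the end) = 28.32

28.32


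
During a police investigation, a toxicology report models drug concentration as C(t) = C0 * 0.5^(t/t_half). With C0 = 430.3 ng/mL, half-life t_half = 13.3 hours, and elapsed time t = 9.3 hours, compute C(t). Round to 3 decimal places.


Drug concentration decay:
Number of half-lives = t / t_half = 9.3 / 13.3 = 0.699248
Decay factor = 0.5^0.699248 = 0.61589316
C(t) = 430.3 * 0.61589316 = 265.019 ng/mL

265.019


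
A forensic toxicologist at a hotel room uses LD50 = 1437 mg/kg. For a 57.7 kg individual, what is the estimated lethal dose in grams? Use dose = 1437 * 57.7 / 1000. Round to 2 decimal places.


Lethal dose calculation:
Lethal dose = LD50 * body_weight / 1000
= 1437 * 57.7 / 1000
= 82914.9 / 1000
= 82.91 g

82.91


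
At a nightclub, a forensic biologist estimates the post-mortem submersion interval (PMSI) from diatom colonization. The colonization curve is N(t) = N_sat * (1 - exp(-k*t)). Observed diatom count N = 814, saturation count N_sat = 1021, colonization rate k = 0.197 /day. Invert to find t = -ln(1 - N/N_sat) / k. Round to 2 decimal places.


PMSI from diatom colonization curve:
N / N_sat = 814 / 1021 = 0.797258
1 - N/N_sat = 0.202742
ln(1 - N/N_sat) = -1.595821
t = -ln(1 - N/N_sat) / k = -(-1.595821) / 0.197 = 8.10 days

8.10


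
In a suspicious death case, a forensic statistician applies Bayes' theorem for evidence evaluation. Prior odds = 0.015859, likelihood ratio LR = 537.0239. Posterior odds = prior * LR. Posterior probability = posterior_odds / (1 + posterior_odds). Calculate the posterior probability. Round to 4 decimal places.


Bayesian evidence evaluation:
Posterior odds = prior_odds * LR = 0.015859 * 537.0239 = 8.516662
Posterior probability = posterior_odds / (1 + posterior_odds)
= 8.516662 / (1 + 8.516662)
= 8.516662 / 9.516662
= 0.8949

0.8949


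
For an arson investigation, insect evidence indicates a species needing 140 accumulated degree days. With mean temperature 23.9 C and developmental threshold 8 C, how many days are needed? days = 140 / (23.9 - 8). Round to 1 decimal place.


Insect development time:
Effective temperature = avg_temp - T_base = 23.9 - 8 = 15.9 C
Days = ADD / effective_temp = 140 / 15.9 = 8.8 days

8.8


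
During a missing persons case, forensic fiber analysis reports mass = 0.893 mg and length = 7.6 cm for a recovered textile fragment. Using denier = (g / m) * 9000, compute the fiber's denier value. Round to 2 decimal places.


Denier calculation:
Mass in grams = 0.893 mg / 1000 = 0.000893 g
Length in meters = 7.6 cm / 100 = 0.076 m
Linear density = mass / length = 0.000893 / 0.076 = 0.01175 g/m
Denier = (g/m) * 9000 = 0.01175 * 9000 = 105.75

105.75


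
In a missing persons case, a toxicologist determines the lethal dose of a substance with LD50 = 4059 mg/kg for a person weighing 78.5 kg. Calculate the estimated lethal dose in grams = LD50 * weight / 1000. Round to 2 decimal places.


Lethal dose calculation:
Lethal dose = LD50 * body_weight / 1000
= 4059 * 78.5 / 1000
= 318631.5 / 1000
= 318.63 g

318.63


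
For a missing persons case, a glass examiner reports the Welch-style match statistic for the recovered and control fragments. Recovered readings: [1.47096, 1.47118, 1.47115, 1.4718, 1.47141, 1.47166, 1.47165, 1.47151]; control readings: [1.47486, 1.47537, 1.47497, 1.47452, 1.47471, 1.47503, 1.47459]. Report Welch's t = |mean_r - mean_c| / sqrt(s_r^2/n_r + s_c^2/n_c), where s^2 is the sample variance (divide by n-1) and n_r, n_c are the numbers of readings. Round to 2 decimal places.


Welch's t-criterion for glass RI comparison:
Recovered mean = sum / n_r = 11.77132 / 8 = 1.471415
Control mean = sum / n_c = 10.32405 / 7 = 1.4748643
Recovered sample variance s_r^2 = 8.64286e-08
Control sample variance s_c^2 = 8.53286e-08
Welch SE (unpooled) = sqrt(s_r^2/n_r + s_c^2/n_c) = sqrt(1.08036e-08 + 1.21898e-08) = sqrt(2.29934e-08) = 0.000151636
|mean_r - mean_c| = 0.00344929
t = 0.00344929 / 0.000151636 = 22.75

22.75


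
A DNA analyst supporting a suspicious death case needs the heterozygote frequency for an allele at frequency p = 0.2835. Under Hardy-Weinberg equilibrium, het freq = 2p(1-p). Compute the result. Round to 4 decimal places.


Hardy-Weinberg heterozygote frequency:
q = 1 - p = 1 - 0.2835 = 0.7165
2pq = 2 * 0.2835 * 0.7165 = 0.4063

0.4063


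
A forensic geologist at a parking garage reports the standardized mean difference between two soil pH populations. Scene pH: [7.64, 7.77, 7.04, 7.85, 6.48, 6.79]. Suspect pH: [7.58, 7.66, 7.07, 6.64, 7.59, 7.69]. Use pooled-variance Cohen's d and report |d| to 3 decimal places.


Pooled-variance Cohen's d for soil pH comparison:
Scene mean = 43.57 / 6 = 7.261667
Suspect mean = 44.23 / 6 = 7.371667
Scene sample variance s_s^2 = 0.326057
Suspect sample variance s_c^2 = 0.180377
Pooled variance = ((n_s-1)*s_s^2 + (n_c-1)*s_c^2) / (n_s + n_c - 2) = 0.253217
Pooled SD = sqrt(0.253217) = 0.503207
Mean difference = -0.11
|d| = |-0.11| / 0.503207 = 0.219

0.219


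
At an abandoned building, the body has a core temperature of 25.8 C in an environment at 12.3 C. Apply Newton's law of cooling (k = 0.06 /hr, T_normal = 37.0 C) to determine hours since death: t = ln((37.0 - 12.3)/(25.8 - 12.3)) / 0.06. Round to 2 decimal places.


Using Newton's law of cooling:
t = ln((T_normal - T_ambient) / (T_body - T_ambient)) / k
T_normal - T_ambient = 24.7
T_body - T_ambient = 13.5
Ratio = 1.82963
ln(ratio) = 0.604114
t = 0.604114 / 0.06 = 10.07 hours

10.07


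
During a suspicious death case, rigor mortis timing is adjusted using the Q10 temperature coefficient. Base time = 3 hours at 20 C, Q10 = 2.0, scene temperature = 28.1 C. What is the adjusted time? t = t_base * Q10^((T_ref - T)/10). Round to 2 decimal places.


Rigor mortis time adjustment:
Exponent = (T_ref - T_actual) / 10 = (20 - 28.1) / 10 = -0.81
Q10 factor = 2.0^-0.81 = 0.57038
t_adjusted = 3 * 0.57038 = 1.71 hours

1.71


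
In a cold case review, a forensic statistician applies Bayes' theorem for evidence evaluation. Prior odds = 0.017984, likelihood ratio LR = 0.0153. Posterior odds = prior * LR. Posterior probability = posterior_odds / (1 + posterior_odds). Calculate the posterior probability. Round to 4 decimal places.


Bayesian evidence evaluation:
Posterior odds = prior_odds * LR = 0.017984 * 0.0153 = 0.0002751552
Posterior probability = posterior_odds / (1 + posterior_odds)
= 0.0002751552 / (1 + 0.0002751552)
= 0.0002751552 / 1.0002751552
= 0.0003

0.0003


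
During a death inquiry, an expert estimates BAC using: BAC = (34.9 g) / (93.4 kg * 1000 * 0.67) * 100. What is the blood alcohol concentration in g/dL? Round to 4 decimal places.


Applying the Widmark formula:
BAC = (dose_g / (body_wt * 1000 * r)) * 100
Denominator = 93.4 * 1000 * 0.67 = 62578
BAC = (34.9 / 62578) * 100
BAC = 0.0558 g/dL

0.0558


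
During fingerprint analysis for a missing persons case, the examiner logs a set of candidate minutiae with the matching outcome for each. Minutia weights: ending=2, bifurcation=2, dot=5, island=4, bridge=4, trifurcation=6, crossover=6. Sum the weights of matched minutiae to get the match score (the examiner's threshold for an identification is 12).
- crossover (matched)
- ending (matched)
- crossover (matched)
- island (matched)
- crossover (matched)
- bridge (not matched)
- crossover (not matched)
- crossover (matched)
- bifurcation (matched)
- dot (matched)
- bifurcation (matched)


Weighted minutiae match score:
  crossover: matched, +6 (running total 6)
  ending: matched, +2 (running total 8)
  crossover: matched, +6 (running total 14)
  island: matched, +4 (running total 18)
  crossover: matched, +6 (running total 24)
  bridge: not matched, +0
  crossover: not matched, +0
  crossover: matched, +6 (running total 30)
  bifurcation: matched, +2 (running total 32)
  dot: matched, +5 (running total 37)
  bifurcation: matched, +2 (running total 39)
Total score = 39
Threshold = 12; verdict = identification

39


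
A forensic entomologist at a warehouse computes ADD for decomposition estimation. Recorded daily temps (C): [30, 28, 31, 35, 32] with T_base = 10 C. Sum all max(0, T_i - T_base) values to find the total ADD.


Computing ADD day by day:
Day 1: max(0, 30 - 10) = 20
Day 2: max(0, 28 - 10) = 18
Day 3: max(0, 31 - 10) = 21
Day 4: max(0, 35 - 10) = 25
Day 5: max(0, 32 - 10) = 22
Total ADD = 106

106


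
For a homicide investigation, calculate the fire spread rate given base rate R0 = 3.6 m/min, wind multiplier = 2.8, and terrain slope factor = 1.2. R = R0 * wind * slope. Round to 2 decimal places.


Fire spread rate calculation:
R = R0 * wind_factor * slope_factor
= 3.6 * 2.8 * 1.2
= 10.08 * 1.2
= 12.10 m/min

12.10


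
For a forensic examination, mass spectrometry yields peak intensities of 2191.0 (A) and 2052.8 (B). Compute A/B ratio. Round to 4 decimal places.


Spectral peak ratio:
Peak A = 2191.0 counts
Peak B = 2052.8 counts
Ratio = 2191.0 / 2052.8 = 1.0673

1.0673


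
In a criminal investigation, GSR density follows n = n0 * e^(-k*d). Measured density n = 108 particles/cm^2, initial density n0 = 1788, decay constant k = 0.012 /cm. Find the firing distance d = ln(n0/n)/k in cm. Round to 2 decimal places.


GSR distance calculation:
n0/n = 1788 / 108 = 16.555556
ln(n0/n) = 2.806722
d = 2.806722 / 0.012 = 233.89 cm

233.89


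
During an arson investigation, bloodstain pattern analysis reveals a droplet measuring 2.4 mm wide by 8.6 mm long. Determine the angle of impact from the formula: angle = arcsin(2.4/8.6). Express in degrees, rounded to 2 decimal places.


Blood spatter impact angle calculation:
width / length = 2.4 / 8.6 = 0.27907
angle = arcsin(0.27907)
angle = 16.20 degrees

16.20


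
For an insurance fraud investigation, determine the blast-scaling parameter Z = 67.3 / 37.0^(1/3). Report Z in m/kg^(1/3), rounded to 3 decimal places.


Scaled distance calculation:
W^(1/3) = 37.0^(1/3) = 3.332222
Z = R / W^(1/3) = 67.3 / 3.332222
Z = 20.197 m/kg^(1/3)

20.197


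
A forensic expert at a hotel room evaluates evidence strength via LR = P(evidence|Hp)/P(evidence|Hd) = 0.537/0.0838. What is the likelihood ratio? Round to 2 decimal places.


Likelihood ratio calculation:
LR = P(E|Hp) / P(E|Hd)
LR = 0.537 / 0.0838
LR = 6.41

6.41


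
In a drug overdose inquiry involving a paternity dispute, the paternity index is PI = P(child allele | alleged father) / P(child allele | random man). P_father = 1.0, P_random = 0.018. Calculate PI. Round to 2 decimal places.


Paternity Index calculation:
PI = P(allele|father) / P(allele|random)
PI = 1.0 / 0.018
PI = 55.56

55.56


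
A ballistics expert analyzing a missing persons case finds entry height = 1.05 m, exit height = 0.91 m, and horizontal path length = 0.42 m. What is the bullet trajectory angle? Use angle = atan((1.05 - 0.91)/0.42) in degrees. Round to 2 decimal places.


Bullet trajectory angle:
Height difference = 1.05 - 0.91 = 0.14 m
angle = atan(0.14 / 0.42)
angle = atan(0.333333)
angle = 18.43 degrees

18.43


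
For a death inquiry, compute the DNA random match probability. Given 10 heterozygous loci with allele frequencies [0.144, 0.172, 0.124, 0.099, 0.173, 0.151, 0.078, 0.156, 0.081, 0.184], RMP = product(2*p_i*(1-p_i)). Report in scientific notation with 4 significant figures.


Computing RMP for 10 loci:
Locus 1: 2 * 0.144 * 0.856 = 0.246528
Locus 2: 2 * 0.172 * 0.828 = 0.284832
Locus 3: 2 * 0.124 * 0.876 = 0.217248
Locus 4: 2 * 0.099 * 0.901 = 0.178398
Locus 5: 2 * 0.173 * 0.827 = 0.286142
Locus 6: 2 * 0.151 * 0.849 = 0.256398
Locus 7: 2 * 0.078 * 0.922 = 0.143832
Locus 8: 2 * 0.156 * 0.844 = 0.263328
Locus 9: 2 * 0.081 * 0.919 = 0.148878
Locus 10: 2 * 0.184 * 0.816 = 0.300288
RMP = 3.381e-07

3.381e-07


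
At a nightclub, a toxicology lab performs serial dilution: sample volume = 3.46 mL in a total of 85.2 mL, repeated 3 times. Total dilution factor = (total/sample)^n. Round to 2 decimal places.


Dilution factor calculation:
Single dilution = V_total / V_sample = 85.2 / 3.46 ≈ 24.624277
Number of dilutions = 3
Total DF = (85.2 / 3.46)^3 (full precision, rounded at the end) = 14931.05

14931.05


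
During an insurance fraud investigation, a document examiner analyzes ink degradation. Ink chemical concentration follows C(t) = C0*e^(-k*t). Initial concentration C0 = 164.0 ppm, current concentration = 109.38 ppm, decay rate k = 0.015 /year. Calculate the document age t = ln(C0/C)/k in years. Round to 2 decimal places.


Document age estimation:
C0/C = 164.0 / 109.38 = 1.49936
ln(C0/C) = 0.405038
t = 0.405038 / 0.015 = 27.00 years

27.00


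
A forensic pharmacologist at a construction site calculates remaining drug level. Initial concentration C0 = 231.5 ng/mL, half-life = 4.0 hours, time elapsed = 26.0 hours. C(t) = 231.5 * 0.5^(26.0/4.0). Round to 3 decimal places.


Drug concentration decay:
Number of half-lives = t / t_half = 26.0 / 4.0 = 6.5
Decay factor = 0.5^6.5 = 0.01104854
C(t) = 231.5 * 0.01104854 = 2.558 ng/mL

2.558


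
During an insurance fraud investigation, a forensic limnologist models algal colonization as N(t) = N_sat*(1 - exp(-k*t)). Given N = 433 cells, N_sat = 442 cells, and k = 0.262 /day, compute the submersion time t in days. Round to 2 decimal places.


PMSI from diatom colonization curve:
N / N_sat = 433 / 442 = 0.979638
1 - N/N_sat = 0.020362
ln(1 - N/N_sat) = -3.894085
t = -ln(1 - N/N_sat) / k = -(-3.894085) / 0.262 = 14.86 days

14.86


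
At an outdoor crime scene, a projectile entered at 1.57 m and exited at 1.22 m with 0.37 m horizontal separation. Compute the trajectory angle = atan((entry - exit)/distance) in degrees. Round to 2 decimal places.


Bullet trajectory angle:
Height difference = 1.57 - 1.22 = 0.35 m
angle = atan(0.35 / 0.37)
angle = atan(0.945946)
angle = 43.41 degrees

43.41


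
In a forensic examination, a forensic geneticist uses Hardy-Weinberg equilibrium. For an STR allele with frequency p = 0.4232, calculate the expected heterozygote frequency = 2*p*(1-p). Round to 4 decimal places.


Hardy-Weinberg heterozygote frequency:
q = 1 - p = 1 - 0.4232 = 0.5768
2pq = 2 * 0.4232 * 0.5768 = 0.4882

0.4882


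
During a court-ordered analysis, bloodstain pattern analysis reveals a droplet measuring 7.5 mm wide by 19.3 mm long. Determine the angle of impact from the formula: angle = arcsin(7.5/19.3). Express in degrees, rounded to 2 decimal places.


Blood spatter impact angle calculation:
width / length = 7.5 / 19.3 = 0.388601
angle = arcsin(0.388601)
angle = 22.87 degrees

22.87


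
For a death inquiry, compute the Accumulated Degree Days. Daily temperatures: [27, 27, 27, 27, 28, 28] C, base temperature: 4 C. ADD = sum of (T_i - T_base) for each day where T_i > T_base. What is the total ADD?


Computing ADD day by day:
Day 1: max(0, 27 - 4) = 23
Day 2: max(0, 27 - 4) = 23
Day 3: max(0, 27 - 4) = 23
Day 4: max(0, 27 - 4) = 23
Day 5: max(0, 28 - 4) = 24
Day 6: max(0, 28 - 4) = 24
Total ADD = 140

140


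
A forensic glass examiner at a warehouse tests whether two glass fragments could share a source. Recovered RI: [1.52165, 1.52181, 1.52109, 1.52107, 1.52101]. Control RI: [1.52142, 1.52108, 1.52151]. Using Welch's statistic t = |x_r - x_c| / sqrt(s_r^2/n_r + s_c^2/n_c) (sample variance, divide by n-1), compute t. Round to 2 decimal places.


Welch's t-criterion for glass RI comparison:
Recovered mean = sum / n_r = 7.60663 / 5 = 1.521326
Control mean = sum / n_c = 4.56401 / 3 = 1.5213367
Recovered sample variance s_r^2 = 1.4008e-07
Control sample variance s_c^2 = 5.14333e-08
Welch SE (unpooled) = sqrt(s_r^2/n_r + s_c^2/n_c) = sqrt(2.8016e-08 + 1.71444e-08) = sqrt(4.51604e-08) = 0.00021251
|mean_r - mean_c| = 1.06667e-05
t = 1.06667e-05 / 0.00021251 = 0.05

0.05


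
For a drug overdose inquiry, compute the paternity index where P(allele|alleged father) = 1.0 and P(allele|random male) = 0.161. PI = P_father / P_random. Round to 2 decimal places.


Paternity Index calculation:
PI = P(allele|father) / P(allele|random)
PI = 1.0 / 0.161
PI = 6.21

6.21


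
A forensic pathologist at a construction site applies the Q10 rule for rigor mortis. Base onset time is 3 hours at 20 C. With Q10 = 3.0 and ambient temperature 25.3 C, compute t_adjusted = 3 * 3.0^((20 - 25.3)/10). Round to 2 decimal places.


Rigor mortis time adjustment:
Exponent = (T_ref - T_actual) / 10 = (20 - 25.3) / 10 = -0.53
Q10 factor = 3.0^-0.53 = 0.55863
t_adjusted = 3 * 0.55863 = 1.68 hours

1.68


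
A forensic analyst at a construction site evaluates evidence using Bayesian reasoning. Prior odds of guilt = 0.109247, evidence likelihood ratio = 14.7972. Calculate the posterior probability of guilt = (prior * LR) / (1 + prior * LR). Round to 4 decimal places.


Bayesian evidence evaluation:
Posterior odds = prior_odds * LR = 0.109247 * 14.7972 = 1.61655
Posterior probability = posterior_odds / (1 + posterior_odds)
= 1.61655 / (1 + 1.61655)
= 1.61655 / 2.61655
= 0.6178

0.6178


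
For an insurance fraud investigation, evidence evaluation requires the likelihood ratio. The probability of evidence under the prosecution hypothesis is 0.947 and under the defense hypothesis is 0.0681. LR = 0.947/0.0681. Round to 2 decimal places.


Likelihood ratio calculation:
LR = P(E|Hp) / P(E|Hd)
LR = 0.947 / 0.0681
LR = 13.91

13.91


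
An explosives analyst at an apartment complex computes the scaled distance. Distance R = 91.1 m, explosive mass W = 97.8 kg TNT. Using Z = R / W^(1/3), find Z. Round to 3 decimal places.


Scaled distance calculation:
W^(1/3) = 97.8^(1/3) = 4.607298
Z = R / W^(1/3) = 91.1 / 4.607298
Z = 19.773 m/kg^(1/3)

19.773


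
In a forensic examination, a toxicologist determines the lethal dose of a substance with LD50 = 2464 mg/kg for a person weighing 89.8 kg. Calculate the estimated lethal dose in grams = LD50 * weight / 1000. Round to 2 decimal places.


Lethal dose calculation:
Lethal dose = LD50 * body_weight / 1000
= 2464 * 89.8 / 1000
= 221267.2 / 1000
= 221.27 g

221.27


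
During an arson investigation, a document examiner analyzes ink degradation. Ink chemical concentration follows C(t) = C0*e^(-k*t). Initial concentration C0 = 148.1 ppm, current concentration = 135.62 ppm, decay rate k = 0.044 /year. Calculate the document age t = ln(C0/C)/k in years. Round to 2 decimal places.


Document age estimation:
C0/C = 148.1 / 135.62 = 1.092022
ln(C0/C) = 0.088031
t = 0.088031 / 0.044 = 2.00 years

2.00


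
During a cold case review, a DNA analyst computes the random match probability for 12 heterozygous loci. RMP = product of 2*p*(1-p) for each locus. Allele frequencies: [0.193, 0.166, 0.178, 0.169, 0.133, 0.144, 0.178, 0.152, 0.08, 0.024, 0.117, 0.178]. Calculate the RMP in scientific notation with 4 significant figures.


Computing RMP for 12 loci:
Locus 1: 2 * 0.193 * 0.807 = 0.311502
Locus 2: 2 * 0.166 * 0.834 = 0.276888
Locus 3: 2 * 0.178 * 0.822 = 0.292632
Locus 4: 2 * 0.169 * 0.831 = 0.280878
Locus 5: 2 * 0.133 * 0.867 = 0.230622
Locus 6: 2 * 0.144 * 0.856 = 0.246528
Locus 7: 2 * 0.178 * 0.822 = 0.292632
Locus 8: 2 * 0.152 * 0.848 = 0.257792
Locus 9: 2 * 0.08 * 0.92 = 0.1472
Locus 10: 2 * 0.024 * 0.976 = 0.046848
Locus 11: 2 * 0.117 * 0.883 = 0.206622
Locus 12: 2 * 0.178 * 0.822 = 0.292632
RMP = 1.268e-08

1.268e-08


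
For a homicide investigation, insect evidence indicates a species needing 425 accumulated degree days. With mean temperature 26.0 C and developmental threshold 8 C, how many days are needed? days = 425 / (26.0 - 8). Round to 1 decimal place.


Insect development time:
Effective temperature = avg_temp - T_base = 26.0 - 8 = 18.0 C
Days = ADD / effective_temp = 425 / 18.0 = 23.6 days

23.6


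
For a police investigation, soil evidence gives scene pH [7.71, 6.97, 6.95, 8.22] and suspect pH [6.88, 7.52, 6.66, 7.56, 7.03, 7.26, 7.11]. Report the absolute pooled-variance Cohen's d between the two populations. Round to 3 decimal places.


Pooled-variance Cohen's d for soil pH comparison:
Scene mean = 29.85 / 4 = 7.4625
Suspect mean = 50.02 / 7 = 7.145714
Scene sample variance s_s^2 = 0.380092
Suspect sample variance s_c^2 = 0.107662
Pooled variance = ((n_s-1)*s_s^2 + (n_c-1)*s_c^2) / (n_s + n_c - 2) = 0.198472
Pooled SD = sqrt(0.198472) = 0.445502
Mean difference = 0.316786
|d| = |0.316786| / 0.445502 = 0.711

0.711


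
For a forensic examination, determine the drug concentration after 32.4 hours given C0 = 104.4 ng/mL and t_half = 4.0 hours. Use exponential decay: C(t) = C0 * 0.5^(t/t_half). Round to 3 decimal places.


Drug concentration decay:
Number of half-lives = t / t_half = 32.4 / 4.0 = 8.1
Decay factor = 0.5^8.1 = 0.00364466
C(t) = 104.4 * 0.00364466 = 0.381 ng/mL

0.381


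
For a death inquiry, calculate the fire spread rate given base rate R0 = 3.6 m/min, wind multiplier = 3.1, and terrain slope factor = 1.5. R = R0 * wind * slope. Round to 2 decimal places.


Fire spread rate calculation:
R = R0 * wind_factor * slope_factor
= 3.6 * 3.1 * 1.5
= 11.16 * 1.5
= 16.74 m/min

16.74


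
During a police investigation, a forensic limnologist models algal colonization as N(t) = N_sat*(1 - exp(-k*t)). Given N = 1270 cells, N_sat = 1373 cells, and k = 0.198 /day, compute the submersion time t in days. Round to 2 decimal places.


PMSI from diatom colonization curve:
N / N_sat = 1270 / 1373 = 0.924982
1 - N/N_sat = 0.075018
ln(1 - N/N_sat) = -2.590027
t = -ln(1 - N/N_sat) / k = -(-2.590027) / 0.198 = 13.08 days

13.08


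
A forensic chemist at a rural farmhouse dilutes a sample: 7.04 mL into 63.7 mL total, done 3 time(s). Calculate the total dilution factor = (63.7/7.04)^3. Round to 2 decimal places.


Dilution factor calculation:
Single dilution = V_total / V_sample = 63.7 / 7.04 ≈ 9.048295
Number of dilutions = 3
Total DF = (63.7 / 7.04)^3 (full precision, rounded at the end) = 740.80

740.80


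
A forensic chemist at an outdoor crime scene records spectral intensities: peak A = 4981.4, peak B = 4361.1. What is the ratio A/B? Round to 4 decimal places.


Spectral peak ratio:
Peak A = 4981.4 counts
Peak B = 4361.1 counts
Ratio = 4981.4 / 4361.1 = 1.1422

1.1422


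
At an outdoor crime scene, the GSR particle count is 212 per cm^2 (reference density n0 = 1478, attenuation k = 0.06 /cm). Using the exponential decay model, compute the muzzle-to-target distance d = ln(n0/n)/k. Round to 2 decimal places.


GSR distance calculation:
n0/n = 1478 / 212 = 6.971698
ln(n0/n) = 1.941859
d = 1.941859 / 0.06 = 32.36 cm

32.36


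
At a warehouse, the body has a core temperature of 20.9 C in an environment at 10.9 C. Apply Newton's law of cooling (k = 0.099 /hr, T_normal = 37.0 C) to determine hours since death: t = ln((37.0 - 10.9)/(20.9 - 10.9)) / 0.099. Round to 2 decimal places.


Using Newton's law of cooling:
t = ln((T_normal - T_ambient) / (T_body - T_ambient)) / k
T_normal - T_ambient = 26.1
T_body - T_ambient = 10.0
Ratio = 2.61
ln(ratio) = 0.95935
t = 0.95935 / 0.099 = 9.69 hours

9.69


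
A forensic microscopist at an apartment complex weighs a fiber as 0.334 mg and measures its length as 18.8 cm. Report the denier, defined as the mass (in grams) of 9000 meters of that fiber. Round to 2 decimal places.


Denier calculation:
Mass in grams = 0.334 mg / 1000 = 0.000334 g
Length in meters = 18.8 cm / 100 = 0.188 m
Linear density = mass / length = 0.000334 / 0.188 = 0.0017766 g/m
Denier = (g/m) * 9000 = 0.0017766 * 9000 = 15.99

15.99


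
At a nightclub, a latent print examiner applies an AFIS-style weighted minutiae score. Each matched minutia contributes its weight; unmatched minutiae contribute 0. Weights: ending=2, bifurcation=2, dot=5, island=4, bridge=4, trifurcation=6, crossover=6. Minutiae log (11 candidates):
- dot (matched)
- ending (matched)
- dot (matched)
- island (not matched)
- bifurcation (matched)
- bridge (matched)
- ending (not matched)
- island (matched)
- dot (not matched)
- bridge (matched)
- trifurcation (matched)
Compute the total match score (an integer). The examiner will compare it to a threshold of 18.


Weighted minutiae match score:
  dot: matched, +5 (running total 5)
  ending: matched, +2 (running total 7)
  dot: matched, +5 (running total 12)
  island: not matched, +0
  bifurcation: matched, +2 (running total 14)
  bridge: matched, +4 (running total 18)
  ending: not matched, +0
  island: matched, +4 (running total 22)
  dot: not matched, +0
  bridge: matched, +4 (running total 26)
  trifurcation: matched, +6 (running total 32)
Total score = 32
Threshold = 18; verdict = identification

32


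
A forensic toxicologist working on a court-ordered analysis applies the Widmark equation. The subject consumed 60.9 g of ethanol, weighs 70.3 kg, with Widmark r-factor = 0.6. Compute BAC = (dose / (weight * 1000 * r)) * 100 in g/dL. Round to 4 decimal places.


Applying the Widmark formula:
BAC = (dose_g / (body_wt * 1000 * r)) * 100
Denominator = 70.3 * 1000 * 0.6 = 42180
BAC = (60.9 / 42180) * 100
BAC = 0.1444 g/dL

0.1444


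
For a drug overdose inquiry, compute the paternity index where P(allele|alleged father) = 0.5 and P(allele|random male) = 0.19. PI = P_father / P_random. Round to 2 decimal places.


Paternity Index calculation:
PI = P(allele|father) / P(allele|random)
PI = 0.5 / 0.19
PI = 2.63

2.63


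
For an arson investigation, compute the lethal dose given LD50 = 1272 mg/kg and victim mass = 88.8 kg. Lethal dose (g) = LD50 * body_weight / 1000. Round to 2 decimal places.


Lethal dose calculation:
Lethal dose = LD50 * body_weight / 1000
= 1272 * 88.8 / 1000
= 112953.6 / 1000
= 112.95 g

112.95


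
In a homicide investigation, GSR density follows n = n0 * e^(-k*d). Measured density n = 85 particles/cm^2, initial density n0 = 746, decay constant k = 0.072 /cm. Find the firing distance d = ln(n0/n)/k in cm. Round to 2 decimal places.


GSR distance calculation:
n0/n = 746 / 85 = 8.776471
ln(n0/n) = 2.172074
d = 2.172074 / 0.072 = 30.17 cm

30.17


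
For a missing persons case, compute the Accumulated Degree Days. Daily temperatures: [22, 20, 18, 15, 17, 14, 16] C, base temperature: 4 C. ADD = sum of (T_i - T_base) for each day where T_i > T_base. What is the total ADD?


Computing ADD day by day:
Day 1: max(0, 22 - 4) = 18
Day 2: max(0, 20 - 4) = 16
Day 3: max(0, 18 - 4) = 14
Day 4: max(0, 15 - 4) = 11
Day 5: max(0, 17 - 4) = 13
Day 6: max(0, 14 - 4) = 10
Day 7: max(0, 16 - 4) = 12
Total ADD = 94

94


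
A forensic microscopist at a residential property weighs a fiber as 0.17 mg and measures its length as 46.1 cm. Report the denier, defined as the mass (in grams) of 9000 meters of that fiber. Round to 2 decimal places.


Denier calculation:
Mass in grams = 0.17 mg / 1000 = 0.00017 g
Length in meters = 46.1 cm / 100 = 0.461 m
Linear density = mass / length = 0.00017 / 0.461 = 0.00036876 g/m
Denier = (g/m) * 9000 = 0.00036876 * 9000 = 3.32

3.32


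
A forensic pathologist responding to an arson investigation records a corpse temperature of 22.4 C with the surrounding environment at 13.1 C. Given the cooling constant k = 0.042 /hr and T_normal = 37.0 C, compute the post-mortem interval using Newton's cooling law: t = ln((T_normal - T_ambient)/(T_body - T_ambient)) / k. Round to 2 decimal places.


Using Newton's law of cooling:
t = ln((T_normal - T_ambient) / (T_body - T_ambient)) / k
T_normal - T_ambient = 23.9
T_body - T_ambient = 9.3
Ratio = 2.569892
ln(ratio) = 0.943864
t = 0.943864 / 0.042 = 22.47 hours

22.47


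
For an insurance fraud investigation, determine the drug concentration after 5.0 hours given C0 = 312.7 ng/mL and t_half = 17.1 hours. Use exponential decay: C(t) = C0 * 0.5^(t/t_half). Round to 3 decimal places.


Drug concentration decay:
Number of half-lives = t / t_half = 5.0 / 17.1 = 0.292398
Decay factor = 0.5^0.292398 = 0.8165437
C(t) = 312.7 * 0.8165437 = 255.333 ng/mL

255.333


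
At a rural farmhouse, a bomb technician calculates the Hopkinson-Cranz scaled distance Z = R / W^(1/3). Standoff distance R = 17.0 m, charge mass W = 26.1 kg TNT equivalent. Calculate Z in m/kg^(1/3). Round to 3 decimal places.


Scaled distance calculation:
W^(1/3) = 26.1^(1/3) = 2.966289
Z = R / W^(1/3) = 17.0 / 2.966289
Z = 5.731 m/kg^(1/3)

5.731


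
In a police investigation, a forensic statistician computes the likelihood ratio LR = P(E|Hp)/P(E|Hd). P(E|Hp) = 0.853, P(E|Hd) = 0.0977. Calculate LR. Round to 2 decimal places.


Likelihood ratio calculation:
LR = P(E|Hp) / P(E|Hd)
LR = 0.853 / 0.0977
LR = 8.73

8.73


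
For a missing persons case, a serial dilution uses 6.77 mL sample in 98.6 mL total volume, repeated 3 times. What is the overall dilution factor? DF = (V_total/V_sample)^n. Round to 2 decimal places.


Dilution factor calculation:
Single dilution = V_total / V_sample = 98.6 / 6.77 ≈ 14.564254
Number of dilutions = 3
Total DF = (98.6 / 6.77)^3 (full precision, rounded at the end) = 3089.33

3089.33
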